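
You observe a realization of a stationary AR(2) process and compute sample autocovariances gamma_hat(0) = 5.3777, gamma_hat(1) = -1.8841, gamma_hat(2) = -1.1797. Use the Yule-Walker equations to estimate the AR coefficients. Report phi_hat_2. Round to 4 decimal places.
\hat\phi_{2} = -0.3900

The Yule-Walker equations for an AR(p) process read, in matrix form,
  Gamma_p phi = r_p,   with   (Gamma_p)_{ij} = gamma(|i - j|),
                       (r_p)_i = gamma(i),   i,j = 1..p.
Substitute the sample gammas (Toeplitz matrix and right-hand side of size 2):
  Gamma_p = [[5.3777, -1.8841], [-1.8841, 5.3777]]
  r_p     = [-1.8841, -1.1797]
Written out:
  5.3777 phi_1 - 1.8841 phi_2 = -1.8841
  -1.8841 phi_1 + 5.3777 phi_2 = -1.1797
Solve by Cramer's rule:
  det = gamma(0)^2 - gamma(1)^2 = (5.3777)^2 - (-1.8841)^2 = 28.91965729 - 3.54983281 = 25.36982448
  phi_hat_1 = [gamma(1) gamma(0) - gamma(1) gamma(2)] / det = [(-1.8841)(5.3777) - (-1.8841)(-1.1797)] / 25.36982448 = -12.35479734 / 25.36982448 = -0.487
  phi_hat_2 = [gamma(0) gamma(2) - gamma(1)^2] / det = [(5.3777)(-1.1797) - (-1.8841)^2] / 25.36982448 = -9.8939055 / 25.36982448 = -0.39
So phi_hat = [-0.4870, -0.3900].
Therefore phi_hat_2 = -0.3900.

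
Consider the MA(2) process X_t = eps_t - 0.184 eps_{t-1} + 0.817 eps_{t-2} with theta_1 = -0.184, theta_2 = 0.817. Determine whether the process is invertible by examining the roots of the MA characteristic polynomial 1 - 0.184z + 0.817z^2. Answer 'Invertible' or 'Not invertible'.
\text{Invertible}

The MA(q) characteristic polynomial is P(z) = 1 - 0.184z + 0.817z^2.
Invertibility requires all roots to lie outside the unit circle, i.e. |z| > 1 for every root.
Set 1 + (-0.184) z + (0.817) z^2 = 0, i.e. a z^2 + b z + c = 0 with a = 0.817, b = -0.184, c = 1.
Discriminant D = b^2 - 4ac = (-0.184)^2 - 4*(0.817)*1 = 0.033856 - (3.268) = -3.234144.
D < 0, so the roots are the complex-conjugate pair z = (-b +/- i sqrt(-D)) / (2a) = 0.1126 +/- 1.1006i.
For a conjugate pair |z|^2 = z * conj(z) = (product of roots) = c/a = 1/(0.817) = 1.22399, so |z| = sqrt(1.22399) = 1.1063 for both roots.
Moduli of all roots: 1.1063, 1.1063.
All moduli strictly greater than 1? Yes.
Verdict: Invertible.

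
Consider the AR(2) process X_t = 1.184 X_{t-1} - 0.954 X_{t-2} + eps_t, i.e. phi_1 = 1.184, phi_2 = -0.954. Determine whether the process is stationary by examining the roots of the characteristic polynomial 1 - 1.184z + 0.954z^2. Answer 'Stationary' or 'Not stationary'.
\text{Stationary}

The AR(p) characteristic polynomial is P(z) = 1 - 1.184z + 0.954z^2.
Stationarity requires all roots to lie outside the unit circle, i.e. |z| > 1 for every root.
Set 1 + (-1.184) z + (0.954) z^2 = 0, i.e. a z^2 + b z + c = 0 with a = 0.954, b = -1.184, c = 1.
Discriminant D = b^2 - 4ac = (-1.184)^2 - 4*(0.954)*1 = 1.401856 - (3.816) = -2.414144.
D < 0, so the roots are the complex-conjugate pair z = (-b +/- i sqrt(-D)) / (2a) = 0.6205 +/- 0.8143i.
For a conjugate pair |z|^2 = z * conj(z) = (product of roots) = c/a = 1/(0.954) = 1.048218, so |z| = sqrt(1.048218) = 1.0238 for both roots.
Moduli of all roots: 1.0238, 1.0238.
All moduli strictly greater than 1? Yes.
Verdict: Stationary.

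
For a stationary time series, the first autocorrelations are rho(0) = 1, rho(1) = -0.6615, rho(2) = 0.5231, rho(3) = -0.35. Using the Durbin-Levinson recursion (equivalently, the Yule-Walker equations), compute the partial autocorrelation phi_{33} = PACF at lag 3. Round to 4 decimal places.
\phi_{33} = 0.0801

The PACF at lag k is phi_{kk}, the last component of the solution
to the Yule-Walker system G_k phi = r_k where
  (G_k)_{ij} = rho(|i - j|), (r_k)_i = rho(i), i,j = 1..k.
Equivalently, Durbin-Levinson gives phi_{kk} iteratively:
  phi_{11} = rho(1)
  phi_{kk} = [rho(k) - sum_{j=1..k-1} phi_{k-1,j} rho(k-j)]
            / [1 - sum_{j=1..k-1} phi_{k-1,j} rho(j)],
  phi_{k,j} = phi_{k-1,j} - phi_{kk} phi_{k-1,k-j},  j = 1..k-1.
Step k = 1:
  phi_11 = rho(1) = -0.6615.
Step k = 2:
  phi_22 = [rho(2) - phi_11 rho(1)] / [1 - phi_11 rho(1)] = [0.5231 - (-0.6615)(-0.6615)] / [1 - (-0.6615)(-0.6615)]
         = 0.08551775 / 0.56241775 = 0.152054.
  Update: phi_21 = phi_11 - phi_22 phi_11 = -0.6615 - (0.152054)(-0.6615) = -0.560916.
Step k = 3:
  phi_33 = [rho(3) - phi_21 rho(2) - phi_22 rho(1)] / [1 - phi_21 rho(1) - phi_22 rho(2)]
    numerator   = -0.35 - (-0.560916)(0.5231) - (0.152054)(-0.6615) = 0.04399896
    denominator = 1 - (-0.560916)(-0.6615) - (0.152054)(0.5231) = 0.54941445
  phi_33 = 0.04399896 / 0.54941445 = 0.0801.
Therefore phi_{33} = 0.0801.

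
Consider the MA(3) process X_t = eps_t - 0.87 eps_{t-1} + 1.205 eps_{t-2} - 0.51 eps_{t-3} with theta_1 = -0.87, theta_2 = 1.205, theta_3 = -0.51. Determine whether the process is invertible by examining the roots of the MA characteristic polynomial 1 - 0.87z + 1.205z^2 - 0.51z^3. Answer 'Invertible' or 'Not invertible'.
\text{Not invertible}

The MA(q) characteristic polynomial is P(z) = 1 - 0.87z + 1.205z^2 - 0.51z^3.
Invertibility requires all roots to lie outside the unit circle, i.e. |z| > 1 for every root.
Degree 3: look for a simple real root z0 first, then factor out (1 - z/z0) and solve the remaining quadratic.
Testing z0 = 2: P(2) = 1 + (-0.87)(2) + (1.205)(2)^2 + (-0.51)(2)^3
  = 1 + (-1.74) + (4.82) + (-4.08) = 0.  So z_0 = 2 is a root, |z_0| = 2.
Divide out the factor (1 - 0.5 z) = (1 - z/z0) (since 1/z0 = 0.5):
  P(z) = (1 - 0.5 z)(1 + (-0.37) z + (1.02) z^2)
  [check: z-coef -0.37 - (0.5) = -0.87; z^2-coef 1.02 - (0.5)(-0.37) = 1.205; z^3-coef -(0.5)(1.02) = -0.51.]
Remaining roots from the quadratic factor 1 + (-0.37) z + (1.02) z^2:
  Set 1 + (-0.37) z + (1.02) z^2 = 0, i.e. a z^2 + b z + c = 0 with a = 1.02, b = -0.37, c = 1.
  Discriminant D = b^2 - 4ac = (-0.37)^2 - 4*(1.02)*1 = 0.1369 - (4.08) = -3.9431.
  D < 0, so the roots are the complex-conjugate pair z = (-b +/- i sqrt(-D)) / (2a) = 0.1814 +/- 0.9734i.
  For a conjugate pair |z|^2 = z * conj(z) = (product of roots) = c/a = 1/(1.02) = 0.980392, so |z| = sqrt(0.980392) = 0.9901 for both roots.
Moduli of all roots: 2.0000, 0.9901, 0.9901.
All moduli strictly greater than 1? No.
Verdict: Not invertible.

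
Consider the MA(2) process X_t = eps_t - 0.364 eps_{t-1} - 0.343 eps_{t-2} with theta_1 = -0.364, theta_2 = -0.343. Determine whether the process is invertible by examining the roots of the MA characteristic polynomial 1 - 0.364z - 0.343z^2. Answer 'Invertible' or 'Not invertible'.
\text{Invertible}

The MA(q) characteristic polynomial is P(z) = 1 - 0.364z - 0.343z^2.
Invertibility requires all roots to lie outside the unit circle, i.e. |z| > 1 for every root.
Set 1 + (-0.364) z + (-0.343) z^2 = 0, i.e. a z^2 + b z + c = 0 with a = -0.343, b = -0.364, c = 1.
Discriminant D = b^2 - 4ac = (-0.364)^2 - 4*(-0.343)*1 = 0.132496 - (-1.372) = 1.504496.
D >= 0, so the roots are real: z = (-b +/- sqrt(D)) / (2a) = (0.364 +/- 1.226579) / (-0.686).
  z_1 = (0.364 + 1.226579) / (-0.686) = -2.3186,   |z_1| = 2.3186.
  z_2 = (0.364 - 1.226579) / (-0.686) = 1.2574,   |z_2| = 1.2574.
Moduli of all roots: 2.3186, 1.2574.
All moduli strictly greater than 1? Yes.
Verdict: Invertible.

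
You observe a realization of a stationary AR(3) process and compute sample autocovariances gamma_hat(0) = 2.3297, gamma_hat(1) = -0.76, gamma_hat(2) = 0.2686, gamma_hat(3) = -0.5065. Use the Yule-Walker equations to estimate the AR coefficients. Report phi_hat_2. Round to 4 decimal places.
\hat\phi_{2} = -0.0540

The Yule-Walker equations for an AR(p) process read, in matrix form,
  Gamma_p phi = r_p,   with   (Gamma_p)_{ij} = gamma(|i - j|),
                       (r_p)_i = gamma(i),   i,j = 1..p.
Substitute the sample gammas (Toeplitz matrix and right-hand side of size 3):
  Gamma_p = [[2.3297, -0.76, 0.2686], [-0.76, 2.3297, -0.76], [0.2686, -0.76, 2.3297]]
  r_p     = [-0.76, 0.2686, -0.5065]
Written out (R1..R3):
  (R1) 2.3297 phi_1 - 0.76 phi_2 + 0.2686 phi_3 = -0.76
  (R2) -0.76 phi_1 + 2.3297 phi_2 - 0.76 phi_3 = 0.2686
  (R3) 0.2686 phi_1 - 0.76 phi_2 + 2.3297 phi_3 = -0.5065
Gaussian elimination:
  R2 <- R2 - (-0.76/2.3297) R1 = R2 - (-0.326222) R1:  2.081771 phi_2 - 0.672377 phi_3 = 0.020671
  R3 <- R3 - (0.2686/2.3297) R1 = R3 - (0.115294) R1:  -0.672377 phi_2 + 2.298732 phi_3 = -0.418877
  R3 <- R3 - (-0.672377/2.081771) R2 = R3 - (-0.322983) R2:  2.081566 phi_3 = -0.4122
Back-substitution:
  phi_hat_3 = -0.4122 / 2.081566 = -0.198024
  phi_hat_2 = (0.020671 - (-0.672377)(-0.198024)) / 2.081771 = -0.054029
  phi_hat_1 = (-0.76 - (-0.76)(-0.054029) - (0.2686)(-0.198024)) / 2.3297 = -0.321017
So phi_hat = [-0.3210, -0.0540, -0.1980].
Therefore phi_hat_2 = -0.0540.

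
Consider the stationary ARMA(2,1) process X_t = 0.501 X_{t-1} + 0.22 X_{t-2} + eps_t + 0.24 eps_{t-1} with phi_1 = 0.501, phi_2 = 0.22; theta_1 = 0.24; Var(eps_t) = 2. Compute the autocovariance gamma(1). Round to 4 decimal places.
\gamma(1) = 3.7543

Multiply the model equation by X_{t-k} and take expectations. With theta_0 = psi_0 = 1 and psi_j the MA(infinity) weights, this gives
  gamma(k) - sum_i phi_i gamma(k-i) = c_k,
  c_k = sigma^2 * sum_{j=k..q} theta_j psi_{j-k}   (c_k = 0 for k > q),
using gamma(-m) = gamma(m).
psi-weights needed (psi_j = theta_j + sum_i phi_i psi_{j-i}):
  psi_1 = theta_1 + phi_1 = 0.24 + (0.501) = 0.741
Right-hand sides:
  c_0 = sigma^2 (1 + theta_1 psi_1) = 2 * (1 + (0.24)(0.741)) = 2 * 1.17784 = 2.35568
  c_1 = sigma^2 theta_1 = 2 * (0.24) = 0.48
  c_2 = 0
Equations for k = 0, 1, 2 (AR order 2, c_2 = 0):
  (E0) gamma(0) = phi_1 gamma(1) + phi_2 gamma(2) + c_0
  (E1) gamma(1) = phi_1 gamma(0) + phi_2 gamma(1) + c_1
  (E2) gamma(2) = phi_1 gamma(1) + phi_2 gamma(0)
From (E1): gamma(1) = A gamma(0) + B with
  A = phi_1 / (1 - phi_2) = 0.501 / 0.78 = 0.642308,   B = c_1 / (1 - phi_2) = 0.48 / 0.78 = 0.615385.
Insert (E2) into (E0): gamma(0) (1 - phi_2^2) = phi_1 (1 + phi_2) gamma(1) + c_0.
  phi_1 (1 + phi_2) = (0.501)(1.22) = 0.61122,   1 - phi_2^2 = 0.9516.
Replace gamma(1) by A gamma(0) + B and collect gamma(0):
  gamma(0) [0.9516 - (0.61122)(0.642308)] = (0.61122)(0.615385) + 2.35568
  gamma(0) * 0.559009 = 2.731815
  gamma(0) = 2.731815 / 0.559009 = 4.886892.
  gamma(1) = A gamma(0) + B = (0.642308)(4.886892) + (0.615385) = 3.754273.
Therefore gamma(1) = 3.7543 (to 4 decimal places).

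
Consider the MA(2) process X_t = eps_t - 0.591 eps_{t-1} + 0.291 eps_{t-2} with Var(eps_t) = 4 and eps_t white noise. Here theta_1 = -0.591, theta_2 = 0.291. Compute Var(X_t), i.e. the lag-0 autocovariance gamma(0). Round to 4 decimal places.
\gamma(0) = 5.7358

For an MA(q) process X_t = eps_t + sum_i theta_i eps_{t-i} with
Var(eps_t) = sigma^2, the variance is
  gamma(0) = sigma^2 * (1 + sum_i theta_i^2).
  sum_i theta_i^2 = (-0.591)^2 + (0.291)^2 = 0.349281 + 0.084681 = 0.433962.
  gamma(0) = 4 * (1 + 0.433962) = 4 * 1.433962 = 5.735848, which rounds to 5.7358.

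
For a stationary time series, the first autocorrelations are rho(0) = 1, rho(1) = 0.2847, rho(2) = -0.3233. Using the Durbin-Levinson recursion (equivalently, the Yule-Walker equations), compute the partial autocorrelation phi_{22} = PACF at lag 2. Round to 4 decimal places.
\phi_{22} = -0.4400

The PACF at lag k is phi_{kk}, the last component of the solution
to the Yule-Walker system G_k phi = r_k where
  (G_k)_{ij} = rho(|i - j|), (r_k)_i = rho(i), i,j = 1..k.
Equivalently, Durbin-Levinson gives phi_{kk} iteratively:
  phi_{11} = rho(1)
  phi_{kk} = [rho(k) - sum_{j=1..k-1} phi_{k-1,j} rho(k-j)]
            / [1 - sum_{j=1..k-1} phi_{k-1,j} rho(j)],
  phi_{k,j} = phi_{k-1,j} - phi_{kk} phi_{k-1,k-j},  j = 1..k-1.
Step k = 1:
  phi_11 = rho(1) = 0.2847.
Step k = 2:
  phi_22 = [rho(2) - phi_11 rho(1)] / [1 - phi_11 rho(1)] = [-0.3233 - (0.2847)(0.2847)] / [1 - (0.2847)(0.2847)]
         = -0.40435409 / 0.91894591 = -0.44.
Therefore phi_{22} = -0.4400.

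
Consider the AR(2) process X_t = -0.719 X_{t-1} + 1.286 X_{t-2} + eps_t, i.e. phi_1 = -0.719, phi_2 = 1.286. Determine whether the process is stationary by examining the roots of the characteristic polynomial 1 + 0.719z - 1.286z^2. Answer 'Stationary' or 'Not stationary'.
\text{Not stationary}

The AR(p) characteristic polynomial is P(z) = 1 + 0.719z - 1.286z^2.
Stationarity requires all roots to lie outside the unit circle, i.e. |z| > 1 for every root.
Set 1 + (0.719) z + (-1.286) z^2 = 0, i.e. a z^2 + b z + c = 0 with a = -1.286, b = 0.719, c = 1.
Discriminant D = b^2 - 4ac = (0.719)^2 - 4*(-1.286)*1 = 0.516961 - (-5.144) = 5.660961.
D >= 0, so the roots are real: z = (-b +/- sqrt(D)) / (2a) = (-0.719 +/- 2.379277) / (-2.572).
  z_1 = (-0.719 + 2.379277) / (-2.572) = -0.6455,   |z_1| = 0.6455.
  z_2 = (-0.719 - 2.379277) / (-2.572) = 1.2046,   |z_2| = 1.2046.
Moduli of all roots: 0.6455, 1.2046.
All moduli strictly greater than 1? No.
Verdict: Not stationary.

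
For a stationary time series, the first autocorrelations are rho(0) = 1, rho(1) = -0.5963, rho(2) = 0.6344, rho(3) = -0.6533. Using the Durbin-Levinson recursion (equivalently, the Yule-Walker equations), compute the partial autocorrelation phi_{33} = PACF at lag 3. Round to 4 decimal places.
\phi_{33} = -0.3450

The PACF at lag k is phi_{kk}, the last component of the solution
to the Yule-Walker system G_k phi = r_k where
  (G_k)_{ij} = rho(|i - j|), (r_k)_i = rho(i), i,j = 1..k.
Equivalently, Durbin-Levinson gives phi_{kk} iteratively:
  phi_{11} = rho(1)
  phi_{kk} = [rho(k) - sum_{j=1..k-1} phi_{k-1,j} rho(k-j)]
            / [1 - sum_{j=1..k-1} phi_{k-1,j} rho(j)],
  phi_{k,j} = phi_{k-1,j} - phi_{kk} phi_{k-1,k-j},  j = 1..k-1.
Step k = 1:
  phi_11 = rho(1) = -0.5963.
Step k = 2:
  phi_22 = [rho(2) - phi_11 rho(1)] / [1 - phi_11 rho(1)] = [0.6344 - (-0.5963)(-0.5963)] / [1 - (-0.5963)(-0.5963)]
         = 0.27882631 / 0.64442631 = 0.432674.
  Update: phi_21 = phi_11 - phi_22 phi_11 = -0.5963 - (0.432674)(-0.5963) = -0.338297.
Step k = 3:
  phi_33 = [rho(3) - phi_21 rho(2) - phi_22 rho(1)] / [1 - phi_21 rho(1) - phi_22 rho(2)]
    numerator   = -0.6533 - (-0.338297)(0.6344) - (0.432674)(-0.5963) = -0.18068127
    denominator = 1 - (-0.338297)(-0.5963) - (0.432674)(0.6344) = 0.5237855
  phi_33 = -0.18068127 / 0.5237855 = -0.345.
Therefore phi_{33} = -0.3450.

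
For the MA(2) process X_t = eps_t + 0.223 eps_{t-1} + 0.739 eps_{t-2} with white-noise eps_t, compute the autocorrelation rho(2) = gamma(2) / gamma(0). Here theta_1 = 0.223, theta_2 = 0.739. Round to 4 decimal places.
\rho(2) = 0.4631

For an MA(q) process with theta_0 = 1, the autocovariance is
  gamma(k) = sigma^2 * sum_{i=0..q-k} theta_i * theta_{i+k},
and rho(k) = gamma(k) / gamma(0). Sigma^2 cancels.
  numerator   = (1)*(0.739) = 0.739.
  denominator = (1)^2 + (0.223)^2 + (0.739)^2 = 1.59585.
  rho(2) = 0.739 / 1.59585 = 0.4631.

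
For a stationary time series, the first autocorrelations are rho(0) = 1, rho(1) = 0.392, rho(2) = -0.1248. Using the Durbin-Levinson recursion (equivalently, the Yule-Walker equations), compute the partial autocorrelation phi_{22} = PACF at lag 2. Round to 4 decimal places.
\phi_{22} = -0.3290

The PACF at lag k is phi_{kk}, the last component of the solution
to the Yule-Walker system G_k phi = r_k where
  (G_k)_{ij} = rho(|i - j|), (r_k)_i = rho(i), i,j = 1..k.
Equivalently, Durbin-Levinson gives phi_{kk} iteratively:
  phi_{11} = rho(1)
  phi_{kk} = [rho(k) - sum_{j=1..k-1} phi_{k-1,j} rho(k-j)]
            / [1 - sum_{j=1..k-1} phi_{k-1,j} rho(j)],
  phi_{k,j} = phi_{k-1,j} - phi_{kk} phi_{k-1,k-j},  j = 1..k-1.
Step k = 1:
  phi_11 = rho(1) = 0.392.
Step k = 2:
  phi_22 = [rho(2) - phi_11 rho(1)] / [1 - phi_11 rho(1)] = [-0.1248 - (0.392)(0.392)] / [1 - (0.392)(0.392)]
         = -0.278464 / 0.846336 = -0.329.
Therefore phi_{22} = -0.3290.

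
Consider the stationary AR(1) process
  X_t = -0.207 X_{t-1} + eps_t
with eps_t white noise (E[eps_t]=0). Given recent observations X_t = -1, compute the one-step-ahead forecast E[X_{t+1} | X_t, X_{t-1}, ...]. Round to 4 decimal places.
E[X_{t+1} \mid \mathcal F_t] = 0.2070

For an AR(p) model X_t = c + sum_i phi_i X_{t-i} + eps_t, the
one-step-ahead conditional mean is
  E[X_{t+1} | X_t, ...] = c + sum_i phi_i X_{t+1-i}.
Substitute known values:
  E[X_{t+1} | ...] = (-0.207) * (-1)
                   = 0.2070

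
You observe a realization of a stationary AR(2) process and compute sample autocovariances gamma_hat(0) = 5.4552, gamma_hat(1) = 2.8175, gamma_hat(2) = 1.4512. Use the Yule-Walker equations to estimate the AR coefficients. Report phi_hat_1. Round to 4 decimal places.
\hat\phi_{1} = 0.5170

The Yule-Walker equations for an AR(p) process read, in matrix form,
  Gamma_p phi = r_p,   with   (Gamma_p)_{ij} = gamma(|i - j|),
                       (r_p)_i = gamma(i),   i,j = 1..p.
Substitute the sample gammas (Toeplitz matrix and right-hand side of size 2):
  Gamma_p = [[5.4552, 2.8175], [2.8175, 5.4552]]
  r_p     = [2.8175, 1.4512]
Written out:
  5.4552 phi_1 + 2.8175 phi_2 = 2.8175
  2.8175 phi_1 + 5.4552 phi_2 = 1.4512
Solve by Cramer's rule:
  det = gamma(0)^2 - gamma(1)^2 = (5.4552)^2 - (2.8175)^2 = 29.75920704 - 7.93830625 = 21.82090079
  phi_hat_1 = [gamma(1) gamma(0) - gamma(1) gamma(2)] / det = [(2.8175)(5.4552) - (2.8175)(1.4512)] / 21.82090079 = 11.28127 / 21.82090079 = 0.517
  phi_hat_2 = [gamma(0) gamma(2) - gamma(1)^2] / det = [(5.4552)(1.4512) - (2.8175)^2] / 21.82090079 = -0.02172001 / 21.82090079 = -0.001
So phi_hat = [0.5170, -0.0010].
Therefore phi_hat_1 = 0.5170.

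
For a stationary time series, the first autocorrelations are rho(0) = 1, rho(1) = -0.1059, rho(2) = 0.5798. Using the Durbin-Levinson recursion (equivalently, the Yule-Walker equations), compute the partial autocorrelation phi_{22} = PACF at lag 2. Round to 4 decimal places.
\phi_{22} = 0.5750

The PACF at lag k is phi_{kk}, the last component of the solution
to the Yule-Walker system G_k phi = r_k where
  (G_k)_{ij} = rho(|i - j|), (r_k)_i = rho(i), i,j = 1..k.
Equivalently, Durbin-Levinson gives phi_{kk} iteratively:
  phi_{11} = rho(1)
  phi_{kk} = [rho(k) - sum_{j=1..k-1} phi_{k-1,j} rho(k-j)]
            / [1 - sum_{j=1..k-1} phi_{k-1,j} rho(j)],
  phi_{k,j} = phi_{k-1,j} - phi_{kk} phi_{k-1,k-j},  j = 1..k-1.
Step k = 1:
  phi_11 = rho(1) = -0.1059.
Step k = 2:
  phi_22 = [rho(2) - phi_11 rho(1)] / [1 - phi_11 rho(1)] = [0.5798 - (-0.1059)(-0.1059)] / [1 - (-0.1059)(-0.1059)]
         = 0.56858519 / 0.98878519 = 0.575.
Therefore phi_{22} = 0.5750.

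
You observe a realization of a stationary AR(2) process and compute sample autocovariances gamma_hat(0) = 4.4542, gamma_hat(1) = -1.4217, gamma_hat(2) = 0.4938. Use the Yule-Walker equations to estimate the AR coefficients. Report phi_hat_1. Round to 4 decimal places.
\hat\phi_{1} = -0.3160

The Yule-Walker equations for an AR(p) process read, in matrix form,
  Gamma_p phi = r_p,   with   (Gamma_p)_{ij} = gamma(|i - j|),
                       (r_p)_i = gamma(i),   i,j = 1..p.
Substitute the sample gammas (Toeplitz matrix and right-hand side of size 2):
  Gamma_p = [[4.4542, -1.4217], [-1.4217, 4.4542]]
  r_p     = [-1.4217, 0.4938]
Written out:
  4.4542 phi_1 - 1.4217 phi_2 = -1.4217
  -1.4217 phi_1 + 4.4542 phi_2 = 0.4938
Solve by Cramer's rule:
  det = gamma(0)^2 - gamma(1)^2 = (4.4542)^2 - (-1.4217)^2 = 19.83989764 - 2.02123089 = 17.81866675
  phi_hat_1 = [gamma(1) gamma(0) - gamma(1) gamma(2)] / det = [(-1.4217)(4.4542) - (-1.4217)(0.4938)] / 17.81866675 = -5.63050068 / 17.81866675 = -0.316
  phi_hat_2 = [gamma(0) gamma(2) - gamma(1)^2] / det = [(4.4542)(0.4938) - (-1.4217)^2] / 17.81866675 = 0.17825307 / 17.81866675 = 0.01
So phi_hat = [-0.3160, 0.0100].
Therefore phi_hat_1 = -0.3160.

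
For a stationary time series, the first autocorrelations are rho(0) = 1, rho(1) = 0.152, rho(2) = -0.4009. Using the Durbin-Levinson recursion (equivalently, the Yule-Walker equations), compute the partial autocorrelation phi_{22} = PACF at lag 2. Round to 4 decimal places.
\phi_{22} = -0.4340

The PACF at lag k is phi_{kk}, the last component of the solution
to the Yule-Walker system G_k phi = r_k where
  (G_k)_{ij} = rho(|i - j|), (r_k)_i = rho(i), i,j = 1..k.
Equivalently, Durbin-Levinson gives phi_{kk} iteratively:
  phi_{11} = rho(1)
  phi_{kk} = [rho(k) - sum_{j=1..k-1} phi_{k-1,j} rho(k-j)]
            / [1 - sum_{j=1..k-1} phi_{k-1,j} rho(j)],
  phi_{k,j} = phi_{k-1,j} - phi_{kk} phi_{k-1,k-j},  j = 1..k-1.
Step k = 1:
  phi_11 = rho(1) = 0.152.
Step k = 2:
  phi_22 = [rho(2) - phi_11 rho(1)] / [1 - phi_11 rho(1)] = [-0.4009 - (0.152)(0.152)] / [1 - (0.152)(0.152)]
         = -0.424004 / 0.976896 = -0.434.
Therefore phi_{22} = -0.4340.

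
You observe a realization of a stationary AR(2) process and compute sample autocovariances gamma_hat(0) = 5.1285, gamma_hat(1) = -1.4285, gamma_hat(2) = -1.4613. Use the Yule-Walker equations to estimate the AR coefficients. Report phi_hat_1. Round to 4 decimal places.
\hat\phi_{1} = -0.3880

The Yule-Walker equations for an AR(p) process read, in matrix form,
  Gamma_p phi = r_p,   with   (Gamma_p)_{ij} = gamma(|i - j|),
                       (r_p)_i = gamma(i),   i,j = 1..p.
Substitute the sample gammas (Toeplitz matrix and right-hand side of size 2):
  Gamma_p = [[5.1285, -1.4285], [-1.4285, 5.1285]]
  r_p     = [-1.4285, -1.4613]
Written out:
  5.1285 phi_1 - 1.4285 phi_2 = -1.4285
  -1.4285 phi_1 + 5.1285 phi_2 = -1.4613
Solve by Cramer's rule:
  det = gamma(0)^2 - gamma(1)^2 = (5.1285)^2 - (-1.4285)^2 = 26.30151225 - 2.04061225 = 24.2609
  phi_hat_1 = [gamma(1) gamma(0) - gamma(1) gamma(2)] / det = [(-1.4285)(5.1285) - (-1.4285)(-1.4613)] / 24.2609 = -9.4135293 / 24.2609 = -0.388
  phi_hat_2 = [gamma(0) gamma(2) - gamma(1)^2] / det = [(5.1285)(-1.4613) - (-1.4285)^2] / 24.2609 = -9.5348893 / 24.2609 = -0.393
So phi_hat = [-0.3880, -0.3930].
Therefore phi_hat_1 = -0.3880.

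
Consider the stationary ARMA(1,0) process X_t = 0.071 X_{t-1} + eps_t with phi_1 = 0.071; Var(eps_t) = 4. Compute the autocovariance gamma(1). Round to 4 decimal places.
\gamma(1) = 0.2854

Multiply the model equation by X_{t-k} and take expectations. With theta_0 = psi_0 = 1 and psi_j the MA(infinity) weights, this gives
  gamma(k) - sum_i phi_i gamma(k-i) = c_k,
  c_k = sigma^2 * sum_{j=k..q} theta_j psi_{j-k}   (c_k = 0 for k > q),
using gamma(-m) = gamma(m).
Pure AR (q = 0): c_0 = sigma^2 = 4, c_k = 0 for k >= 1.
Equations for k = 0 and k = 1 (AR order 1):
  gamma(0) = phi_1 gamma(1) + c_0
  gamma(1) = phi_1 gamma(0) + c_1
Substituting the second into the first: gamma(0) (1 - phi_1^2) = c_0 + phi_1 c_1, so
  gamma(0) = c_0 / (1 - phi_1^2) = 4 / (1 - (0.071)^2) = 4 / 0.994959 = 4.020266.
  gamma(1) = phi_1 gamma(0) = (0.071)(4.020266) = 0.285439.
Therefore gamma(1) = 0.2854 (to 4 decimal places).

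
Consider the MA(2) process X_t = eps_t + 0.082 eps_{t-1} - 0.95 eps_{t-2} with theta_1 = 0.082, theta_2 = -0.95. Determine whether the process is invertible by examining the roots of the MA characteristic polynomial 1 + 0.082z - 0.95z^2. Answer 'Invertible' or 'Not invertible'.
\text{Not invertible}

The MA(q) characteristic polynomial is P(z) = 1 + 0.082z - 0.95z^2.
Invertibility requires all roots to lie outside the unit circle, i.e. |z| > 1 for every root.
Set 1 + (0.082) z + (-0.95) z^2 = 0, i.e. a z^2 + b z + c = 0 with a = -0.95, b = 0.082, c = 1.
Discriminant D = b^2 - 4ac = (0.082)^2 - 4*(-0.95)*1 = 0.006724 - (-3.8) = 3.806724.
D >= 0, so the roots are real: z = (-b +/- sqrt(D)) / (2a) = (-0.082 +/- 1.951083) / (-1.9).
  z_1 = (-0.082 + 1.951083) / (-1.9) = -0.9837,   |z_1| = 0.9837.
  z_2 = (-0.082 - 1.951083) / (-1.9) = 1.07,   |z_2| = 1.07.
Moduli of all roots: 0.9837, 1.0700.
All moduli strictly greater than 1? No.
Verdict: Not invertible.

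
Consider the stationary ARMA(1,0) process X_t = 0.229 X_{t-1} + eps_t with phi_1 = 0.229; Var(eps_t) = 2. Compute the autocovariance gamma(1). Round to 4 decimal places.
\gamma(1) = 0.4833

Multiply the model equation by X_{t-k} and take expectations. With theta_0 = psi_0 = 1 and psi_j the MA(infinity) weights, this gives
  gamma(k) - sum_i phi_i gamma(k-i) = c_k,
  c_k = sigma^2 * sum_{j=k..q} theta_j psi_{j-k}   (c_k = 0 for k > q),
using gamma(-m) = gamma(m).
Pure AR (q = 0): c_0 = sigma^2 = 2, c_k = 0 for k >= 1.
Equations for k = 0 and k = 1 (AR order 1):
  gamma(0) = phi_1 gamma(1) + c_0
  gamma(1) = phi_1 gamma(0) + c_1
Substituting the second into the first: gamma(0) (1 - phi_1^2) = c_0 + phi_1 c_1, so
  gamma(0) = c_0 / (1 - phi_1^2) = 2 / (1 - (0.229)^2) = 2 / 0.947559 = 2.110687.
  gamma(1) = phi_1 gamma(0) = (0.229)(2.110687) = 0.483347.
Therefore gamma(1) = 0.4833 (to 4 decimal places).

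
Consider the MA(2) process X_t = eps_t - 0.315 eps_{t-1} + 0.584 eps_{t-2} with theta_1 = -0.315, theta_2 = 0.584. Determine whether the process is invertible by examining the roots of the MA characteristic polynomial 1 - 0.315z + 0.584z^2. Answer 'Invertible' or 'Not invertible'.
\text{Invertible}

The MA(q) characteristic polynomial is P(z) = 1 - 0.315z + 0.584z^2.
Invertibility requires all roots to lie outside the unit circle, i.e. |z| > 1 for every root.
Set 1 + (-0.315) z + (0.584) z^2 = 0, i.e. a z^2 + b z + c = 0 with a = 0.584, b = -0.315, c = 1.
Discriminant D = b^2 - 4ac = (-0.315)^2 - 4*(0.584)*1 = 0.099225 - (2.336) = -2.236775.
D < 0, so the roots are the complex-conjugate pair z = (-b +/- i sqrt(-D)) / (2a) = 0.2697 +/- 1.2805i.
For a conjugate pair |z|^2 = z * conj(z) = (product of roots) = c/a = 1/(0.584) = 1.712329, so |z| = sqrt(1.712329) = 1.3086 for both roots.
Moduli of all roots: 1.3086, 1.3086.
All moduli strictly greater than 1? Yes.
Verdict: Invertible.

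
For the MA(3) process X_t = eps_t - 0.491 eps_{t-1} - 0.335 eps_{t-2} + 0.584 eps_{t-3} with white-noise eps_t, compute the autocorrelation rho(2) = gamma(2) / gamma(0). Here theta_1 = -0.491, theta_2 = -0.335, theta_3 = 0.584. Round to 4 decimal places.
\rho(2) = -0.3669

For an MA(q) process with theta_0 = 1, the autocovariance is
  gamma(k) = sigma^2 * sum_{i=0..q-k} theta_i * theta_{i+k},
and rho(k) = gamma(k) / gamma(0). Sigma^2 cancels.
  numerator   = (1)*(-0.335) + (-0.491)*(0.584) = -0.621744.
  denominator = (1)^2 + (-0.491)^2 + (-0.335)^2 + (0.584)^2 = 1.694362.
  rho(2) = -0.621744 / 1.694362 = -0.3669.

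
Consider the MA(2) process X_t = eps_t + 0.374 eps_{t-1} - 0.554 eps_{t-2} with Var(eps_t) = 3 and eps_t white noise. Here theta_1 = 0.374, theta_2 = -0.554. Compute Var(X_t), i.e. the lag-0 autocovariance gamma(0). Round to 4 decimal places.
\gamma(0) = 4.3404

For an MA(q) process X_t = eps_t + sum_i theta_i eps_{t-i} with
Var(eps_t) = sigma^2, the variance is
  gamma(0) = sigma^2 * (1 + sum_i theta_i^2).
  sum_i theta_i^2 = (0.374)^2 + (-0.554)^2 = 0.139876 + 0.306916 = 0.446792.
  gamma(0) = 3 * (1 + 0.446792) = 3 * 1.446792 = 4.340376, which rounds to 4.3404.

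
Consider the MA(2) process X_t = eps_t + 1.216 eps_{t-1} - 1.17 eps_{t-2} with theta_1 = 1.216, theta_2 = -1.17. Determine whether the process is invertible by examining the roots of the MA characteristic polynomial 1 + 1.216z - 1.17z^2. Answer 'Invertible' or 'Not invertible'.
\text{Not invertible}

The MA(q) characteristic polynomial is P(z) = 1 + 1.216z - 1.17z^2.
Invertibility requires all roots to lie outside the unit circle, i.e. |z| > 1 for every root.
Set 1 + (1.216) z + (-1.17) z^2 = 0, i.e. a z^2 + b z + c = 0 with a = -1.17, b = 1.216, c = 1.
Discriminant D = b^2 - 4ac = (1.216)^2 - 4*(-1.17)*1 = 1.478656 - (-4.68) = 6.158656.
D >= 0, so the roots are real: z = (-b +/- sqrt(D)) / (2a) = (-1.216 +/- 2.481664) / (-2.34).
  z_1 = (-1.216 + 2.481664) / (-2.34) = -0.5409,   |z_1| = 0.5409.
  z_2 = (-1.216 - 2.481664) / (-2.34) = 1.5802,   |z_2| = 1.5802.
Moduli of all roots: 0.5409, 1.5802.
All moduli strictly greater than 1? No.
Verdict: Not invertible.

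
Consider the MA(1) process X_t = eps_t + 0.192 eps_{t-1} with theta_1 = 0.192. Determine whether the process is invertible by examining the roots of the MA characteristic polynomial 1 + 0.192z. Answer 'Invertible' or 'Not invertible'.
\text{Invertible}

The MA(q) characteristic polynomial is P(z) = 1 + 0.192z.
Invertibility requires all roots to lie outside the unit circle, i.e. |z| > 1 for every root.
This is linear in z: 1 + (0.192) z = 0  =>  z = -1/(0.192) = -5.208333,  |z| = 5.208333.
Moduli of all roots: 5.2083.
All moduli strictly greater than 1? Yes.
Verdict: Invertible.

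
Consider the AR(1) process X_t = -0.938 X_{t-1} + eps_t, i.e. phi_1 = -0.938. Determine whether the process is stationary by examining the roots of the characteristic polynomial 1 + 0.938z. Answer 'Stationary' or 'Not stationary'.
\text{Stationary}

The AR(p) characteristic polynomial is P(z) = 1 + 0.938z.
Stationarity requires all roots to lie outside the unit circle, i.e. |z| > 1 for every root.
This is linear in z: 1 + (0.938) z = 0  =>  z = -1/(0.938) = -1.066098,  |z| = 1.066098.
Moduli of all roots: 1.0661.
All moduli strictly greater than 1? Yes.
Verdict: Stationary.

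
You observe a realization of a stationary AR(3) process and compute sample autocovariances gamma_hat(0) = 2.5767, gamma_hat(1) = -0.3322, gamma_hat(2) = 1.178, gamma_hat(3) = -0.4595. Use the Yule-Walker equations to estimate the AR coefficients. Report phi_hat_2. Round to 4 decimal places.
\hat\phi_{2} = 0.4400

The Yule-Walker equations for an AR(p) process read, in matrix form,
  Gamma_p phi = r_p,   with   (Gamma_p)_{ij} = gamma(|i - j|),
                       (r_p)_i = gamma(i),   i,j = 1..p.
Substitute the sample gammas (Toeplitz matrix and right-hand side of size 3):
  Gamma_p = [[2.5767, -0.3322, 1.178], [-0.3322, 2.5767, -0.3322], [1.178, -0.3322, 2.5767]]
  r_p     = [-0.3322, 1.178, -0.4595]
Written out (R1..R3):
  (R1) 2.5767 phi_1 - 0.3322 phi_2 + 1.178 phi_3 = -0.3322
  (R2) -0.3322 phi_1 + 2.5767 phi_2 - 0.3322 phi_3 = 1.178
  (R3) 1.178 phi_1 - 0.3322 phi_2 + 2.5767 phi_3 = -0.4595
Gaussian elimination:
  R2 <- R2 - (-0.3322/2.5767) R1 = R2 - (-0.128925) R1:  2.533871 phi_2 - 0.180327 phi_3 = 1.135171
  R3 <- R3 - (1.178/2.5767) R1 = R3 - (0.457174) R1:  -0.180327 phi_2 + 2.038149 phi_3 = -0.307627
  R3 <- R3 - (-0.180327/2.533871) R2 = R3 - (-0.071167) R2:  2.025316 phi_3 = -0.226841
Back-substitution:
  phi_hat_3 = -0.226841 / 2.025316 = -0.112003
  phi_hat_2 = (1.135171 - (-0.180327)(-0.112003)) / 2.533871 = 0.440028
  phi_hat_1 = (-0.3322 - (-0.3322)(0.440028) - (1.178)(-0.112003)) / 2.5767 = -0.02099
So phi_hat = [-0.0210, 0.4400, -0.1120].
Therefore phi_hat_2 = 0.4400.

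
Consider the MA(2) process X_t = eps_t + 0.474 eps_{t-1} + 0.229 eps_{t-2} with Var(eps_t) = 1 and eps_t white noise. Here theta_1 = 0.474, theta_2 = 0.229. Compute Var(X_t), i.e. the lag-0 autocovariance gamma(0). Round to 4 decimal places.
\gamma(0) = 1.2771

For an MA(q) process X_t = eps_t + sum_i theta_i eps_{t-i} with
Var(eps_t) = sigma^2, the variance is
  gamma(0) = sigma^2 * (1 + sum_i theta_i^2).
  sum_i theta_i^2 = (0.474)^2 + (0.229)^2 = 0.224676 + 0.052441 = 0.277117.
  gamma(0) = 1 * (1 + 0.277117) = 1 * 1.277117 = 1.277117, which rounds to 1.2771.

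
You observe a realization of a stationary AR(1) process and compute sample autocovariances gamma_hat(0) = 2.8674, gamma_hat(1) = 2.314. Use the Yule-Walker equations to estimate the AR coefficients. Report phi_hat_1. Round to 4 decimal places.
\hat\phi_{1} = 0.8070

The Yule-Walker equations for an AR(p) process read, in matrix form,
  Gamma_p phi = r_p,   with   (Gamma_p)_{ij} = gamma(|i - j|),
                       (r_p)_i = gamma(i),   i,j = 1..p.
Substitute the sample gammas (Toeplitz matrix and right-hand side of size 1):
  Gamma_p = [[2.8674]]
  r_p     = [2.314]
With p = 1 this is the single equation gamma(0) phi_1 = gamma(1):
  phi_hat_1 = gamma(1) / gamma(0) = 2.314 / 2.8674 = 0.8070.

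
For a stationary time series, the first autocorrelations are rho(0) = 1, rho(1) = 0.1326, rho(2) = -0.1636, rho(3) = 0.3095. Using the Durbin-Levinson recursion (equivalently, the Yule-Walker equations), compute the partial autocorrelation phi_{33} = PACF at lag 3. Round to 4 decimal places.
\phi_{33} = 0.3790

The PACF at lag k is phi_{kk}, the last component of the solution
to the Yule-Walker system G_k phi = r_k where
  (G_k)_{ij} = rho(|i - j|), (r_k)_i = rho(i), i,j = 1..k.
Equivalently, Durbin-Levinson gives phi_{kk} iteratively:
  phi_{11} = rho(1)
  phi_{kk} = [rho(k) - sum_{j=1..k-1} phi_{k-1,j} rho(k-j)]
            / [1 - sum_{j=1..k-1} phi_{k-1,j} rho(j)],
  phi_{k,j} = phi_{k-1,j} - phi_{kk} phi_{k-1,k-j},  j = 1..k-1.
Step k = 1:
  phi_11 = rho(1) = 0.1326.
Step k = 2:
  phi_22 = [rho(2) - phi_11 rho(1)] / [1 - phi_11 rho(1)] = [-0.1636 - (0.1326)(0.1326)] / [1 - (0.1326)(0.1326)]
         = -0.18118276 / 0.98241724 = -0.184425.
  Update: phi_21 = phi_11 - phi_22 phi_11 = 0.1326 - (-0.184425)(0.1326) = 0.157055.
Step k = 3:
  phi_33 = [rho(3) - phi_21 rho(2) - phi_22 rho(1)] / [1 - phi_21 rho(1) - phi_22 rho(2)]
    numerator   = 0.3095 - (0.157055)(-0.1636) - (-0.184425)(0.1326) = 0.35964899
    denominator = 1 - (0.157055)(0.1326) - (-0.184425)(-0.1636) = 0.94900252
  phi_33 = 0.35964899 / 0.94900252 = 0.379.
Therefore phi_{33} = 0.3790.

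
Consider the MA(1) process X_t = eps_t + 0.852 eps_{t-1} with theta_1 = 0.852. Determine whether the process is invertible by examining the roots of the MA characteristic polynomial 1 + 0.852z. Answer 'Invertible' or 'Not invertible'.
\text{Invertible}

The MA(q) characteristic polynomial is P(z) = 1 + 0.852z.
Invertibility requires all roots to lie outside the unit circle, i.e. |z| > 1 for every root.
This is linear in z: 1 + (0.852) z = 0  =>  z = -1/(0.852) = -1.173709,  |z| = 1.173709.
Moduli of all roots: 1.1737.
All moduli strictly greater than 1? Yes.
Verdict: Invertible.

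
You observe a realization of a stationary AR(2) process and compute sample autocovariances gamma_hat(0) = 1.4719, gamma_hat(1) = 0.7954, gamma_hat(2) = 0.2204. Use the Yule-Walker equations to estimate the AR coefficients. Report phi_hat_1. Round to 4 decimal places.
\hat\phi_{1} = 0.6490

The Yule-Walker equations for an AR(p) process read, in matrix form,
  Gamma_p phi = r_p,   with   (Gamma_p)_{ij} = gamma(|i - j|),
                       (r_p)_i = gamma(i),   i,j = 1..p.
Substitute the sample gammas (Toeplitz matrix and right-hand side of size 2):
  Gamma_p = [[1.4719, 0.7954], [0.7954, 1.4719]]
  r_p     = [0.7954, 0.2204]
Written out:
  1.4719 phi_1 + 0.7954 phi_2 = 0.7954
  0.7954 phi_1 + 1.4719 phi_2 = 0.2204
Solve by Cramer's rule:
  det = gamma(0)^2 - gamma(1)^2 = (1.4719)^2 - (0.7954)^2 = 2.16648961 - 0.63266116 = 1.53382845
  phi_hat_1 = [gamma(1) gamma(0) - gamma(1) gamma(2)] / det = [(0.7954)(1.4719) - (0.7954)(0.2204)] / 1.53382845 = 0.9954431 / 1.53382845 = 0.649
  phi_hat_2 = [gamma(0) gamma(2) - gamma(1)^2] / det = [(1.4719)(0.2204) - (0.7954)^2] / 1.53382845 = -0.3082544 / 1.53382845 = -0.201
So phi_hat = [0.6490, -0.2010].
Therefore phi_hat_1 = 0.6490.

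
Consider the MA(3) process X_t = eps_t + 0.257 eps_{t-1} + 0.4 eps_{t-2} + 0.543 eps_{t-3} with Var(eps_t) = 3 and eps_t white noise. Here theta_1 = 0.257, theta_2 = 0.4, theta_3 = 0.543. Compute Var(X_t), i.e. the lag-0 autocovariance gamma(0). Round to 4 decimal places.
\gamma(0) = 4.5627

For an MA(q) process X_t = eps_t + sum_i theta_i eps_{t-i} with
Var(eps_t) = sigma^2, the variance is
  gamma(0) = sigma^2 * (1 + sum_i theta_i^2).
  sum_i theta_i^2 = (0.257)^2 + (0.4)^2 + (0.543)^2 = 0.066049 + 0.16 + 0.294849 = 0.520898.
  gamma(0) = 3 * (1 + 0.520898) = 3 * 1.520898 = 4.562694, which rounds to 4.5627.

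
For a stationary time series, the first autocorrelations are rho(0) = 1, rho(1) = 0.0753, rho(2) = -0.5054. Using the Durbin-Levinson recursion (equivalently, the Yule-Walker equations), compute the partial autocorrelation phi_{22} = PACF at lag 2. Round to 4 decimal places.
\phi_{22} = -0.5140

The PACF at lag k is phi_{kk}, the last component of the solution
to the Yule-Walker system G_k phi = r_k where
  (G_k)_{ij} = rho(|i - j|), (r_k)_i = rho(i), i,j = 1..k.
Equivalently, Durbin-Levinson gives phi_{kk} iteratively:
  phi_{11} = rho(1)
  phi_{kk} = [rho(k) - sum_{j=1..k-1} phi_{k-1,j} rho(k-j)]
            / [1 - sum_{j=1..k-1} phi_{k-1,j} rho(j)],
  phi_{k,j} = phi_{k-1,j} - phi_{kk} phi_{k-1,k-j},  j = 1..k-1.
Step k = 1:
  phi_11 = rho(1) = 0.0753.
Step k = 2:
  phi_22 = [rho(2) - phi_11 rho(1)] / [1 - phi_11 rho(1)] = [-0.5054 - (0.0753)(0.0753)] / [1 - (0.0753)(0.0753)]
         = -0.51107009 / 0.99432991 = -0.514.
Therefore phi_{22} = -0.5140.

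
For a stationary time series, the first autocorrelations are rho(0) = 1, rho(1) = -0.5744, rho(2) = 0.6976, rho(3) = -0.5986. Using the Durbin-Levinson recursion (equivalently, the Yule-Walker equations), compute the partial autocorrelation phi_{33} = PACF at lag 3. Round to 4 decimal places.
\phi_{33} = -0.2191

The PACF at lag k is phi_{kk}, the last component of the solution
to the Yule-Walker system G_k phi = r_k where
  (G_k)_{ij} = rho(|i - j|), (r_k)_i = rho(i), i,j = 1..k.
Equivalently, Durbin-Levinson gives phi_{kk} iteratively:
  phi_{11} = rho(1)
  phi_{kk} = [rho(k) - sum_{j=1..k-1} phi_{k-1,j} rho(k-j)]
            / [1 - sum_{j=1..k-1} phi_{k-1,j} rho(j)],
  phi_{k,j} = phi_{k-1,j} - phi_{kk} phi_{k-1,k-j},  j = 1..k-1.
Step k = 1:
  phi_11 = rho(1) = -0.5744.
Step k = 2:
  phi_22 = [rho(2) - phi_11 rho(1)] / [1 - phi_11 rho(1)] = [0.6976 - (-0.5744)(-0.5744)] / [1 - (-0.5744)(-0.5744)]
         = 0.36766464 / 0.67006464 = 0.5487.
  Update: phi_21 = phi_11 - phi_22 phi_11 = -0.5744 - (0.5487)(-0.5744) = -0.259227.
Step k = 3:
  phi_33 = [rho(3) - phi_21 rho(2) - phi_22 rho(1)] / [1 - phi_21 rho(1) - phi_22 rho(2)]
    numerator   = -0.5986 - (-0.259227)(0.6976) - (0.5487)(-0.5744) = -0.10259012
    denominator = 1 - (-0.259227)(-0.5744) - (0.5487)(0.6976) = 0.46832696
  phi_33 = -0.10259012 / 0.46832696 = -0.2191.
Therefore phi_{33} = -0.2191.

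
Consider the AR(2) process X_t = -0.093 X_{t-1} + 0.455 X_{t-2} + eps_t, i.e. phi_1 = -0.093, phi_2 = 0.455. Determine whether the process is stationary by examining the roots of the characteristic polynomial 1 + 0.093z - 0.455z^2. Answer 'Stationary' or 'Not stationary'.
\text{Stationary}

The AR(p) characteristic polynomial is P(z) = 1 + 0.093z - 0.455z^2.
Stationarity requires all roots to lie outside the unit circle, i.e. |z| > 1 for every root.
Set 1 + (0.093) z + (-0.455) z^2 = 0, i.e. a z^2 + b z + c = 0 with a = -0.455, b = 0.093, c = 1.
Discriminant D = b^2 - 4ac = (0.093)^2 - 4*(-0.455)*1 = 0.008649 - (-1.82) = 1.828649.
D >= 0, so the roots are real: z = (-b +/- sqrt(D)) / (2a) = (-0.093 +/- 1.352275) / (-0.91).
  z_1 = (-0.093 + 1.352275) / (-0.91) = -1.3838,   |z_1| = 1.3838.
  z_2 = (-0.093 - 1.352275) / (-0.91) = 1.5882,   |z_2| = 1.5882.
Moduli of all roots: 1.3838, 1.5882.
All moduli strictly greater than 1? Yes.
Verdict: Stationary.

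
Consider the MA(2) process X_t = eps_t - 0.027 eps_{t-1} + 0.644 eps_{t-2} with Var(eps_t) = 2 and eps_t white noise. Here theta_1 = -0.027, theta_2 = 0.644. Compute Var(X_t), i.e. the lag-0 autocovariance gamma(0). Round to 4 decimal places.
\gamma(0) = 2.8309

For an MA(q) process X_t = eps_t + sum_i theta_i eps_{t-i} with
Var(eps_t) = sigma^2, the variance is
  gamma(0) = sigma^2 * (1 + sum_i theta_i^2).
  sum_i theta_i^2 = (-0.027)^2 + (0.644)^2 = 0.000729 + 0.414736 = 0.415465.
  gamma(0) = 2 * (1 + 0.415465) = 2 * 1.415465 = 2.83093, which rounds to 2.8309.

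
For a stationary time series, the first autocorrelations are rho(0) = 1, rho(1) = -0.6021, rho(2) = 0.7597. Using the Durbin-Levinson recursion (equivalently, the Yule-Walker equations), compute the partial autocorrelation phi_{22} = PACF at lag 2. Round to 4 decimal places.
\phi_{22} = 0.6230

The PACF at lag k is phi_{kk}, the last component of the solution
to the Yule-Walker system G_k phi = r_k where
  (G_k)_{ij} = rho(|i - j|), (r_k)_i = rho(i), i,j = 1..k.
Equivalently, Durbin-Levinson gives phi_{kk} iteratively:
  phi_{11} = rho(1)
  phi_{kk} = [rho(k) - sum_{j=1..k-1} phi_{k-1,j} rho(k-j)]
            / [1 - sum_{j=1..k-1} phi_{k-1,j} rho(j)],
  phi_{k,j} = phi_{k-1,j} - phi_{kk} phi_{k-1,k-j},  j = 1..k-1.
Step k = 1:
  phi_11 = rho(1) = -0.6021.
Step k = 2:
  phi_22 = [rho(2) - phi_11 rho(1)] / [1 - phi_11 rho(1)] = [0.7597 - (-0.6021)(-0.6021)] / [1 - (-0.6021)(-0.6021)]
         = 0.39717559 / 0.63747559 = 0.623.
Therefore phi_{22} = 0.6230.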